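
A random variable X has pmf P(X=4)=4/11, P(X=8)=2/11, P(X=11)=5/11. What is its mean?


E[X] = sum(x * P(x))
= 4*4/11 + 8*2/11 + 11*5/11
= 87/11

87/11


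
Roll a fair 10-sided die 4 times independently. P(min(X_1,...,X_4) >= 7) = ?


P(min >= 7) = P(all X_i >= 7) = (P(X_1 >= 7))^4
= (4/10)^4 = (2/5)^4 = 16/625

16/625


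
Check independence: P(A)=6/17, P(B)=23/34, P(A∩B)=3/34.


P(A)*P(B) = 6/17*23/34 = 69/289
P(A∩B) = 3/34 != 69/289, so not independent

No, A and B are not independent


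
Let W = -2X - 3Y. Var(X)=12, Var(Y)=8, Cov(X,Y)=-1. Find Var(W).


Var(-2X - 3Y) = (-2)^2*Var(X) + (-3)^2*Var(Y) + 2*(-2)*(-3)*Cov(X,Y)
= 4*12 + 9*8 + 12*(-1)
= 48 + 72 - 12 = 108

108


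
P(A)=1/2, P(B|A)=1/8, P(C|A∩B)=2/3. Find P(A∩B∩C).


P(A∩B∩C) = P(A) * P(B|A) * P(C|A∩B)
= 1/2 * 1/8 * 2/3
= 1/16 * 2/3 = 1/24

1/24


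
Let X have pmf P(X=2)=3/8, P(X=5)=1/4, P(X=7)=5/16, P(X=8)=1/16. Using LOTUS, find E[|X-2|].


E[|X-2|] = sum(g(x)*P(x))
= 0*3/8 + 3*1/4 + 5*5/16 + 6*1/16
= 43/16

43/16


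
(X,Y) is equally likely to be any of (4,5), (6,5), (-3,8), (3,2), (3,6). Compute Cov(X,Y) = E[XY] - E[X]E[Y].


E[X]=13/5, E[Y]=26/5, E[XY]=10
Cov(X,Y) = E[XY] - E[X]E[Y] = 10 - 13/5*26/5 = -88/25

-88/25


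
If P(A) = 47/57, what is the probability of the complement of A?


P(A') = 1 - P(A) = 1 - 47/57 = 10/57

10/57


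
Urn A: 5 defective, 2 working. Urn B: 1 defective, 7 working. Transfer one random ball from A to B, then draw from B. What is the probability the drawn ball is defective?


P(transfer defective) = 5/7; P(transfer working) = 2/7
If defective transferred: Urn II has 2 defective of 9, so P(defective|defective moved) = 2/9
If working transferred: Urn II has 1 defective of 9, so P(defective|working moved) = 1/9
By total probability: P(defective) = 5/7*2/9 + 2/7*1/9 = 4/21

4/21


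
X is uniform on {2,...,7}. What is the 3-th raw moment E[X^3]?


E[X^3] = (1/6) * sum(x^3 for x=2..7)
= 783/6 = 261/2

261/2


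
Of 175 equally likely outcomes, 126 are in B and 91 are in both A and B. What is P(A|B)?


P(A|B) = P(A∩B)/P(B) = (91/175)/(126/175) = 91/126 = 13/18

13/18


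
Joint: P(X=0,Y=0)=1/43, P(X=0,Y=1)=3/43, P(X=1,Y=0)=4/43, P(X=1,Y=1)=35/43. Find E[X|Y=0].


P(Y=0) = 5/43
E[X|Y=0] = (0*1 + 1*4)/5 = 4/5

4/5


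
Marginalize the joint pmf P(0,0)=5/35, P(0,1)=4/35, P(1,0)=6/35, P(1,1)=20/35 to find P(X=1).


P(X=1) = P(1,0)+P(1,1) = 6/35 + 20/35 = 26/35

26/35


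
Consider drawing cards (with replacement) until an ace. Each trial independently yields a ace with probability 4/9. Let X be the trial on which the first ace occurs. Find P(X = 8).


P(X=8) = (1-p)^7 * p = (5/9)^7 * 4/9
= 78125/4782969 * 4/9 = 312500/43046721

312500/43046721


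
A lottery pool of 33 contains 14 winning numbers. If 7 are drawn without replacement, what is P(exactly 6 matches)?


P(X=6) = C(14,6)*C(19,1) / C(33,7)
= 3003*19 / 4272048
= 57057/4272048 = 1729/129456

1729/129456


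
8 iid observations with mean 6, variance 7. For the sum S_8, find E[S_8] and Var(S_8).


E[S_n] = n*mu = 8*6 = 48
Var(S_n) = n*sigma^2 = 8*7 = 56

E[S_8]=48, Var(S_8)=56


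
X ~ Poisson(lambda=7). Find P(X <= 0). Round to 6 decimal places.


P(X<=0) = e^(-7)*7^0/0!
≈ 0.0009118820
≈ 0.000912

0.000912


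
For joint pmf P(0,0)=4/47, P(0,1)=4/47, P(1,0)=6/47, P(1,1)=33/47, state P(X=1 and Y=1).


Read from table: P(X=1, Y=1) = 33/47

33/47


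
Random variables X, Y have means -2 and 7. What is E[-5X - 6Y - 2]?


E[-5X - 6Y - 2] = -5*E[X] - 6*E[Y] - 2
= (-5)*(-2) + (-6)*(7) + (-2)
= 10 - 42 - 2 = -34

-34


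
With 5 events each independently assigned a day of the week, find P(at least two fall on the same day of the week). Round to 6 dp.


P(all different) = prod((7-i)/7 for i=0..4) = 0.149938
P(at least one match) = 1 - 0.149938 = 0.850062

0.850062


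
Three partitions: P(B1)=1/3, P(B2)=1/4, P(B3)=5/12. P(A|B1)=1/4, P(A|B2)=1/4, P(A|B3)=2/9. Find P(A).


P(A) = P(A|B1)P(B1) + P(A|B2)P(B2) + P(A|B3)P(B3)
= 1/4*1/3 + 1/4*1/4 + 2/9*5/12
= 1/12 + 1/16 + 5/54 = 103/432

103/432


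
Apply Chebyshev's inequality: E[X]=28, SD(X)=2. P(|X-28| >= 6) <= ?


k = 6/2 = 3
Chebyshev: P(|X-mu| >= k*sigma) <= 1/k^2 = 1/3^2 = 1/9

1/9


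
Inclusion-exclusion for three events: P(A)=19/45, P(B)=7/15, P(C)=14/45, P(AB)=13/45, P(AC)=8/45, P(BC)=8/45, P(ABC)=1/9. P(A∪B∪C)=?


P(A∪B∪C) = P(A)+P(B)+P(C) - P(AB)-P(AC)-P(BC) + P(ABC)
= 19/45+7/15+14/45 - 13/45-8/45-8/45 + 1/9
= 2/3

2/3


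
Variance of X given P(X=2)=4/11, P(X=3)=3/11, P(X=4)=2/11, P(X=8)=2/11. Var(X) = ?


E[X] = 41/11, E[X^2] = 203/11
Var(X) = E[X^2] - (E[X])^2 = 203/11 - (41/11)^2 = 552/121

552/121


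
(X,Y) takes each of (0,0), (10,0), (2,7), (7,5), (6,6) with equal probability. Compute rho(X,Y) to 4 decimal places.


Cov(X,Y) = -1.0000, Var(X) = 12.8000, Var(Y) = 9.0400
rho = Cov/(sqrt(VarX)*sqrt(VarY)) = -0.0930

-0.0930


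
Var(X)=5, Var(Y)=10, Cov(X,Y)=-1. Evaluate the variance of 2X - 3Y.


Var(2X - 3Y) = 2^2*Var(X) + (-3)^2*Var(Y) + 2*2*(-3)*Cov(X,Y)
= 4*5 + 9*10 - 12*(-1)
= 20 + 90 + 12 = 122

122


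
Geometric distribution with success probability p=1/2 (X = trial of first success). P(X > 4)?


P(X > 4) = P(first 4 trials all fail) = (1-p)^4 = (1/2)^4 = 1/16

1/16


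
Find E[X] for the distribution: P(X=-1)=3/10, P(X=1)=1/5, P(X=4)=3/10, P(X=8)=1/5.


E[X] = sum(x * P(x))
= -1*3/10 + 1*1/5 + 4*3/10 + 8*1/5
= 27/10

27/10


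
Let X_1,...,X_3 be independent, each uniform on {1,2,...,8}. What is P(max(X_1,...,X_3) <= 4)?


P(max <= 4) = P(all X_i <= 4) = (P(X_1 <= 4))^3
= (4/8)^3 = (1/2)^3 = 1/8

1/8


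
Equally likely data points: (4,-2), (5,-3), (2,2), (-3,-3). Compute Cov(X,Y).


E[X]=2, E[Y]=-3/2, E[XY]=-5/2
Cov(X,Y) = E[XY] - E[X]E[Y] = -5/2 - 2*-3/2 = 1/2

1/2


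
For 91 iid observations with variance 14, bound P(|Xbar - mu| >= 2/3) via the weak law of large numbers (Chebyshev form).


Var(Xbar) = Var(X)/n = 14/91
Chebyshev: P(|Xbar-mu| >= 2/3) <= Var(Xbar)/(2/3)^2 = (2/13)/(4/9) = 9/26

9/26


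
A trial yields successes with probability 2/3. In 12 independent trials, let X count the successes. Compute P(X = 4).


P(X=4) = C(12,4) * p^4 * (1-p)^8
= 495 * 16/81 * 1/6561
= 880/59049

880/59049


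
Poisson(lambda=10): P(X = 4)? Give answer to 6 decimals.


P(X=4) = e^(-10) * 10^4 / 4!
≈ 0.00004539992976 * 10000 / 24
≈ 0.018917

0.018917


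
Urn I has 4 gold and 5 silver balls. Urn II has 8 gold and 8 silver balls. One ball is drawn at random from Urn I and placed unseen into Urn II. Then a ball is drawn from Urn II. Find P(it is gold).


P(transfer gold) = 4/9; P(transfer silver) = 5/9
If gold transferred: Urn II has 9 gold of 17, so P(gold|gold moved) = 9/17
If silver transferred: Urn II has 8 gold of 17, so P(gold|silver moved) = 8/17
By total probability: P(gold) = 4/9*9/17 + 5/9*8/17 = 76/153

76/153


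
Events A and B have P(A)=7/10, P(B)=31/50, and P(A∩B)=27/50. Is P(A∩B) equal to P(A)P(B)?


P(A)*P(B) = 7/10*31/50 = 217/500
P(A∩B) = 27/50 != 217/500, so not independent

No, A and B are not independent


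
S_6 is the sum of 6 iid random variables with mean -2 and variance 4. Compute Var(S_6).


By independence, Var(S_n) = n*Var(X_1) = 6*4 = 24

24


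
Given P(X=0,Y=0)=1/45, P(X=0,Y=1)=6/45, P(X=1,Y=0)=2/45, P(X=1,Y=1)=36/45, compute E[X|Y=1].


P(Y=1) = 42/45
E[X|Y=1] = (0*6 + 1*36)/42 = 36/42 = 6/7

6/7


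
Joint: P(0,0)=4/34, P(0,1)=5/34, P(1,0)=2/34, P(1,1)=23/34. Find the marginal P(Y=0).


P(Y=0) = P(0,0)+P(1,0) = 4/34 + 2/34 = 6/34 = 3/17

3/17


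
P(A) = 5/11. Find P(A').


P(A') = 1 - P(A) = 1 - 5/11 = 6/11

6/11


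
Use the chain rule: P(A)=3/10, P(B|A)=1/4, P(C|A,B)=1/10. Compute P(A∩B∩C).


P(A∩B∩C) = P(A) * P(B|A) * P(C|A∩B)
= 3/10 * 1/4 * 1/10
= 3/40 * 1/10 = 3/400

3/400


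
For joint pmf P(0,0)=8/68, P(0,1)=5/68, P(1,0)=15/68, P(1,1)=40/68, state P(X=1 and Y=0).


Read from table: P(X=1, Y=0) = 15/68

15/68


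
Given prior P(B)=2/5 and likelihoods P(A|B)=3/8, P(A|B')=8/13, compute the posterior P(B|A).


P(A) = P(A|B)P(B) + P(A|B')P(B') = 3/8*2/5 + 8/13*3/5 = 27/52
P(B|A) = P(A|B)P(B)/P(A) = (3/20)/(27/52) = 13/45

13/45


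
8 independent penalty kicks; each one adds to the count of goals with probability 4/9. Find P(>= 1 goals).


P(at least one) = 1 - P(none)
P(none) = (1 - 4/9)^8 = (5/9)^8 = 390625/43046721
P(at least one) = 1 - 390625/43046721 = 42656096/43046721

42656096/43046721


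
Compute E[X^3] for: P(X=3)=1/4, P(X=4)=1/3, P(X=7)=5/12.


E[X^3] = sum(x^3 * P(x))
= 27*1/4 + 64*1/3 + 343*5/12
= 171

171


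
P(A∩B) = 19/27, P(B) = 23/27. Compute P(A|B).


P(A|B) = P(A∩B)/P(B) = (19/27)/(23/27) = 19/23

19/23


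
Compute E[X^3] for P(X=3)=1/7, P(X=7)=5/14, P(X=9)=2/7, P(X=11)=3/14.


E[X^3] = sum(g(x)*P(x))
= 27*1/7 + 343*5/14 + 729*2/7 + 1331*3/14
= 4339/7

4339/7


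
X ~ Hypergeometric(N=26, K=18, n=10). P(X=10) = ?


P(X=10) = C(18,10)*C(8,0) / C(26,10)
= 43758*1 / 5311735
= 43758/5311735 = 18/2185

18/2185


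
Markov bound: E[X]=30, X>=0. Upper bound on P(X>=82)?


Markov: P(X >= a) <= E[X]/a
P(X >= 82) <= 30/82 = 15/41

15/41


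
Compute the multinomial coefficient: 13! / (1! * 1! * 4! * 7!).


13! = 6227020800
Denominator: 1!=1 * 1!=1 * 4!=24 * 7!=5040
Coefficient = 6227020800 / 120960 = 51480

51480


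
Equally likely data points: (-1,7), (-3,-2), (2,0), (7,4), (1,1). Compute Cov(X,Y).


E[X]=6/5, E[Y]=2, E[XY]=28/5
Cov(X,Y) = E[XY] - E[X]E[Y] = 28/5 - 6/5*2 = 16/5

16/5


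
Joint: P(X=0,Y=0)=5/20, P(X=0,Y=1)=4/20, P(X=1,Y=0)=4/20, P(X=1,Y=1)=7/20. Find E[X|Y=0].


P(Y=0) = 9/20
E[X|Y=0] = (0*5 + 1*4)/9 = 4/9

4/9


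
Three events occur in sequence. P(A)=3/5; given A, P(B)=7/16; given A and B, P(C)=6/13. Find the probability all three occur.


P(A∩B∩C) = P(A) * P(B|A) * P(C|A∩B)
= 3/5 * 7/16 * 6/13
= 21/80 * 6/13 = 63/520

63/520


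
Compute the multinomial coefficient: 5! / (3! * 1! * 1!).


5! = 120
Denominator: 3!=6 * 1!=1 * 1!=1
Coefficient = 120 / 6 = 20

20


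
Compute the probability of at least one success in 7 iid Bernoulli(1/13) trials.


P(at least one) = 1 - P(none)
P(none) = (1 - 1/13)^7 = (12/13)^7 = 35831808/62748517
P(at least one) = 1 - 35831808/62748517 = 26916709/62748517

26916709/62748517


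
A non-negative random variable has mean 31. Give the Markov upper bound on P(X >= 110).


Markov: P(X >= a) <= E[X]/a
P(X >= 110) <= 31/110

31/110


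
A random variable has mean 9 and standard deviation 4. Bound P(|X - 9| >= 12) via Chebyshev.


k = 12/4 = 3
Chebyshev: P(|X-mu| >= k*sigma) <= 1/k^2 = 1/3^2 = 1/9

1/9


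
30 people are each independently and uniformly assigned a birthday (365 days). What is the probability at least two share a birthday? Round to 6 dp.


P(all different) = prod((365-i)/365 for i=0..29) = 0.293684
P(at least one match) = 1 - 0.293684 = 0.706316

0.706316


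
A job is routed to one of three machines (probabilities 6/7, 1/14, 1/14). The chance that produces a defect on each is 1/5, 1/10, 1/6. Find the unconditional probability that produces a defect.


P(A) = P(A|B1)P(B1) + P(A|B2)P(B2) + P(A|B3)P(B3)
= 1/5*6/7 + 1/10*1/14 + 1/6*1/14
= 6/35 + 1/140 + 1/84 = 4/21

4/21


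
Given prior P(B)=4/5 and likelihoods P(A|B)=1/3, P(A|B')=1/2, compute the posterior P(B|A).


P(A) = P(A|B)P(B) + P(A|B')P(B') = 1/3*4/5 + 1/2*1/5 = 11/30
P(B|A) = P(A|B)P(B)/P(A) = (4/15)/(11/30) = 8/11

8/11


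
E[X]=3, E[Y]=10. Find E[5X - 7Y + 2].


E[5X - 7Y + 2] = 5*E[X] - 7*E[Y] + 2
= (5)*(3) + (-7)*(10) + (2)
= 15 - 70 + 2 = -53

-53


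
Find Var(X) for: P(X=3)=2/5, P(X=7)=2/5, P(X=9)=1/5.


E[X] = 29/5, E[X^2] = 197/5
Var(X) = E[X^2] - (E[X])^2 = 197/5 - (29/5)^2 = 144/25

144/25


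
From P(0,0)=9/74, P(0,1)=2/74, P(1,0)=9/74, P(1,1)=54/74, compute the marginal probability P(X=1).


P(X=1) = P(1,0)+P(1,1) = 9/74 + 54/74 = 63/74

63/74


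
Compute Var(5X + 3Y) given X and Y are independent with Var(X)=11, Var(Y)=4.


Independence => Cov(X,Y)=0
Var(5X + 3Y) = 5^2*Var(X) + 3^2*Var(Y)
= 25*11 + 9*4 = 311

311


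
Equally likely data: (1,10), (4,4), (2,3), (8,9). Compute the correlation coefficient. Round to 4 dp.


Cov(X,Y) = 1.6250, Var(X) = 7.1875, Var(Y) = 9.2500
rho = Cov/(sqrt(VarX)*sqrt(VarY)) = 0.1993

0.1993


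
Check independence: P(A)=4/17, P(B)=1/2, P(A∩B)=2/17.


P(A)*P(B) = 4/17*1/2 = 2/17
P(A∩B) = 2/17, which equals P(A)P(B), so independent

Yes, A and B are independent


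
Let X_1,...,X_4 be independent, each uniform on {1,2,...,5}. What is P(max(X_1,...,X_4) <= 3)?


P(max <= 3) = P(all X_i <= 3) = (P(X_1 <= 3))^4
= (3/5)^4 = 81/625

81/625


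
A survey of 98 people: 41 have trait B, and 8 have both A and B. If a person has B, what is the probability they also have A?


P(A|B) = P(A∩B)/P(B) = (8/98)/(41/98) = 8/41

8/41


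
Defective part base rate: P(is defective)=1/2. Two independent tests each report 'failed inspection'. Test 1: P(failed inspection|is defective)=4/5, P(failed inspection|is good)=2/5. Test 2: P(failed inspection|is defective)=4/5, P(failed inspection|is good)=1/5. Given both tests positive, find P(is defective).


After test 1: P(+) = 4/5*1/2 + 2/5*1/2 = 3/5
P(B|+) = (2/5)/(3/5) = 2/3
After test 2 (use post1 as new prior): P(+) = 4/5*2/3 + 1/5*1/3 = 3/5
P(B|+,+) = (8/15)/(3/5) = 8/9

8/9


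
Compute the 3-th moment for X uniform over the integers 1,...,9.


E[X^3] = (1/9) * sum(x^3 for x=1..9)
= 2025/9 = 225

225


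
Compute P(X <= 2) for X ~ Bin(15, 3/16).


P(X<=2) = P(X=0) + P(X=1) + P(X=2)
= 51185893014090757/1152921504606846976 + 177181937356468005/1152921504606846976 + 286216975729679085/1152921504606846976
= 514584806100237847/1152921504606846976

514584806100237847/1152921504606846976


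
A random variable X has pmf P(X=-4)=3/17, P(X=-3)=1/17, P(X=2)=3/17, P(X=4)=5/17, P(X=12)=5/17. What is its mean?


E[X] = sum(x * P(x))
= -4*3/17 - 3*1/17 + 2*3/17 + 4*5/17 + 12*5/17
= 71/17

71/17


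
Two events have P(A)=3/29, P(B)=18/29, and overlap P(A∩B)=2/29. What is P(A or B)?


P(A∪B) = P(A) + P(B) - P(A∩B)
= 3/29 + 18/29 - 2/29 = 19/29

19/29


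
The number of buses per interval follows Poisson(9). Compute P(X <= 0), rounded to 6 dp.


P(X<=0) = e^(-9)*9^0/0!
≈ 0.0001234098
≈ 0.000123

0.000123


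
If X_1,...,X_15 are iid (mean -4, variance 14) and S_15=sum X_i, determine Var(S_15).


By independence, Var(S_n) = n*Var(X_1) = 15*14 = 210

210


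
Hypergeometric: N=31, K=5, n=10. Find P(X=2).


P(X=2) = C(5,2)*C(26,8) / C(31,10)
= 10*1562275 / 44352165
= 15622750/44352165 = 950/2697

950/2697


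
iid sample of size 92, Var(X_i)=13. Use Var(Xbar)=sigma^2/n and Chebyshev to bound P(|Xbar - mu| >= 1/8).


Var(Xbar) = Var(X)/n = 13/92
Chebyshev: P(|Xbar-mu| >= 1/8) <= Var(Xbar)/(1/8)^2 = (13/92)/(1/64) = 208/23
Bound exceeds 1, so trivial bound: 1

1


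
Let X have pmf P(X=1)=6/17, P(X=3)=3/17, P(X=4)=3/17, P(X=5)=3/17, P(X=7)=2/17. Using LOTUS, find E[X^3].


E[X^3] = sum(g(x)*P(x))
= 1*6/17 + 27*3/17 + 64*3/17 + 125*3/17 + 343*2/17
= 1340/17

1340/17


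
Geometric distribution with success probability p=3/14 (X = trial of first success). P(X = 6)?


P(X=6) = (1-p)^5 * p = (11/14)^5 * 3/14
= 161051/537824 * 3/14 = 483153/7529536

483153/7529536


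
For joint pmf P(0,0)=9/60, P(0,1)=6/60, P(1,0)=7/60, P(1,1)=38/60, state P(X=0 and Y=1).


Read from table: P(X=0, Y=1) = 6/60 = 1/10

1/10


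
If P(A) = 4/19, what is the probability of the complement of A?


P(A') = 1 - P(A) = 1 - 4/19 = 15/19

15/19


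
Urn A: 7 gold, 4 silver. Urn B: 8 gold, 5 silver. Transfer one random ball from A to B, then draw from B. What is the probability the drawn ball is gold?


P(transfer gold) = 7/11; P(transfer silver) = 4/11
If gold transferred: Urn II has 9 gold of 14, so P(gold|gold moved) = 9/14
If silver transferred: Urn II has 8 gold of 14, so P(gold|silver moved) = 4/7
By total probability: P(gold) = 7/11*9/14 + 4/11*4/7 = 95/154

95/154


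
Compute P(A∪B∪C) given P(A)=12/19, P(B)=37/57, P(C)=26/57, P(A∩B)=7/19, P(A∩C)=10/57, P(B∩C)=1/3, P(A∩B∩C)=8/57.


P(A∪B∪C) = P(A)+P(B)+P(C) - P(AB)-P(AC)-P(BC) + P(ABC)
= 12/19+37/57+26/57 - 7/19-10/57-1/3 + 8/57
= 1

1


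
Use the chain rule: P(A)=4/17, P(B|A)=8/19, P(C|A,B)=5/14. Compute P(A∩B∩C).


P(A∩B∩C) = P(A) * P(B|A) * P(C|A∩B)
= 4/17 * 8/19 * 5/14
= 32/323 * 5/14 = 80/2261

80/2261


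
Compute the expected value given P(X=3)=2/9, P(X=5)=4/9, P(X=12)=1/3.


E[X] = sum(x * P(x))
= 3*2/9 + 5*4/9 + 12*1/3
= 62/9

62/9


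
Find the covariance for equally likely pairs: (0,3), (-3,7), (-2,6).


E[X]=-5/3, E[Y]=16/3, E[XY]=-11
Cov(X,Y) = E[XY] - E[X]E[Y] = -11 + 5/3*16/3 = -19/9

-19/9


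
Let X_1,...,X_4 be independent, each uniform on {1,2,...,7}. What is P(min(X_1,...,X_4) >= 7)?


P(min >= 7) = P(all X_i >= 7) = (P(X_1 >= 7))^4
= (1/7)^4 = 1/2401

1/2401


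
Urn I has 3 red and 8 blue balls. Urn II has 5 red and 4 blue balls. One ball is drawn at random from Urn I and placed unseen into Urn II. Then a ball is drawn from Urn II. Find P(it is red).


P(transfer red) = 3/11; P(transfer blue) = 8/11
If red transferred: Urn II has 6 red of 10, so P(red|red moved) = 3/5
If blue transferred: Urn II has 5 red of 10, so P(red|blue moved) = 1/2
By total probability: P(red) = 3/11*3/5 + 8/11*1/2 = 29/55

29/55


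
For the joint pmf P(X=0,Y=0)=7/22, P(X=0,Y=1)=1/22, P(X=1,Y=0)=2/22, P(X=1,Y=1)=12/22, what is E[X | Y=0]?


P(Y=0) = 9/22
E[X|Y=0] = (0*7 + 1*2)/9 = 2/9

2/9


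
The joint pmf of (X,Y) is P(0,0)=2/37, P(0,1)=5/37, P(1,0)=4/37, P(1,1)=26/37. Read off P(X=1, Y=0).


Read from table: P(X=1, Y=0) = 4/37

4/37


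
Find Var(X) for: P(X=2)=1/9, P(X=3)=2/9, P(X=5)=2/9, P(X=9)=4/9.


E[X] = 6, E[X^2] = 44
Var(X) = E[X^2] - (E[X])^2 = 44 - (6)^2 = 8

8


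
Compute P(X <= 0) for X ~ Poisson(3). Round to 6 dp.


P(X<=0) = e^(-3)*3^0/0!
≈ 0.0497870684
≈ 0.049787

0.049787


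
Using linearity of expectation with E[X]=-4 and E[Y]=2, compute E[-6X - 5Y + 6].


E[-6X - 5Y + 6] = -6*E[X] - 5*E[Y] + 6
= (-6)*(-4) + (-5)*(2) + (6)
= 24 - 10 + 6 = 20

20


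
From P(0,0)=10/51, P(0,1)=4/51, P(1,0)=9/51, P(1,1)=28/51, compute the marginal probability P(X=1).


P(X=1) = P(1,0)+P(1,1) = 9/51 + 28/51 = 37/51

37/51


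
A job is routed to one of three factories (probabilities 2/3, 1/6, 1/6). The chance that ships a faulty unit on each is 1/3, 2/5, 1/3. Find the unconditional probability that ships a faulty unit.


P(A) = P(A|B1)P(B1) + P(A|B2)P(B2) + P(A|B3)P(B3)
= 1/3*2/3 + 2/5*1/6 + 1/3*1/6
= 2/9 + 1/15 + 1/18 = 31/90

31/90


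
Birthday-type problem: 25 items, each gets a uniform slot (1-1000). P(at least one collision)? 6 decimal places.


P(all different) = prod((1000-i)/1000 for i=0..24) = 0.738983
P(at least one match) = 1 - 0.738983 = 0.261017

0.261017


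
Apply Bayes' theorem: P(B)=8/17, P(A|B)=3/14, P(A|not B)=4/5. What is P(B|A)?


P(A) = P(A|B)P(B) + P(A|B')P(B') = 3/14*8/17 + 4/5*9/17 = 312/595
P(B|A) = P(A|B)P(B)/P(A) = (12/119)/(312/595) = 5/26

5/26


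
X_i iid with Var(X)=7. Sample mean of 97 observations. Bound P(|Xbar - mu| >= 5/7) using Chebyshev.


Var(Xbar) = Var(X)/n = 7/97
Chebyshev: P(|Xbar-mu| >= 5/7) <= Var(Xbar)/(5/7)^2 = (7/97)/(25/49) = 343/2425

343/2425


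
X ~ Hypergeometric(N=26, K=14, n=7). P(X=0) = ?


P(X=0) = C(14,0)*C(12,7) / C(26,7)
= 1*792 / 657800
= 792/657800 = 9/7475

9/7475


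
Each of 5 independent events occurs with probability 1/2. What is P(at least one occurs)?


P(at least one) = 1 - P(none)
P(none) = (1 - 1/2)^5 = (1/2)^5 = 1/32
P(at least one) = 1 - 1/32 = 31/32

31/32


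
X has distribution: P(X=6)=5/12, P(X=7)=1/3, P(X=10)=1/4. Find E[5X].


E[5X] = sum(g(x)*P(x))
= 30*5/12 + 35*1/3 + 50*1/4
= 110/3

110/3


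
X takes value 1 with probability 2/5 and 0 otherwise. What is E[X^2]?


For Bernoulli: X in {0,1}
E[X^2] = 0^2*(1-2/5) + 1^2*2/5 = 2/5

2/5


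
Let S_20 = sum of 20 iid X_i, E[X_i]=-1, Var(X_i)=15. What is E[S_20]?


E[S_n] = n*E[X_1] = 20*-1 = -20

-20


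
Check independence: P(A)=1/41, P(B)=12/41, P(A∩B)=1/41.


P(A)*P(B) = 1/41*12/41 = 12/1681
P(A∩B) = 1/41 != 12/1681, so not independent

No, A and B are not independent


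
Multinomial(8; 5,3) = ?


8! = 40320
Denominator: 5!=120 * 3!=6
Coefficient = 40320 / 720 = 56

56


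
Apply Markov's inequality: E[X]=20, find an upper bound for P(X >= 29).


Markov: P(X >= a) <= E[X]/a
P(X >= 29) <= 20/29

20/29


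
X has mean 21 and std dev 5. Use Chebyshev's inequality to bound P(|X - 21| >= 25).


k = 25/5 = 5
Chebyshev: P(|X-mu| >= k*sigma) <= 1/k^2 = 1/5^2 = 1/25

1/25


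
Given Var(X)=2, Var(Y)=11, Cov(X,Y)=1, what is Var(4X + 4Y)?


Var(4X + 4Y) = 4^2*Var(X) + 4^2*Var(Y) + 2*4*4*Cov(X,Y)
= 16*2 + 16*11 + 32*1
= 32 + 176 + 32 = 240

240


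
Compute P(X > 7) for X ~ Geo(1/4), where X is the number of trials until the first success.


P(X > 7) = P(first 7 trials all fail) = (1-p)^7 = (3/4)^7 = 2187/16384

2187/16384


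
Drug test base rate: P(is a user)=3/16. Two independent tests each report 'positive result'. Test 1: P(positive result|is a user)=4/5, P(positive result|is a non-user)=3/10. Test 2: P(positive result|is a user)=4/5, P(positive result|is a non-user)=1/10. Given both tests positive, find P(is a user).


After test 1: P(+) = 4/5*3/16 + 3/10*13/16 = 63/160
P(B|+) = (3/20)/(63/160) = 8/21
After test 2 (use post1 as new prior): P(+) = 4/5*8/21 + 1/10*13/21 = 11/30
P(B|+,+) = (32/105)/(11/30) = 64/77

64/77


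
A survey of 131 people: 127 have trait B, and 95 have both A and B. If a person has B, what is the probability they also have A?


P(A|B) = P(A∩B)/P(B) = (95/131)/(127/131) = 95/127

95/127


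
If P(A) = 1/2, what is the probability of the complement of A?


P(A') = 1 - P(A) = 1 - 1/2 = 1/2

1/2


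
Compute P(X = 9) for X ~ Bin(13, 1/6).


P(X=9) = C(13,9) * p^9 * (1-p)^4
= 715 * 1/10077696 * 625/1296
= 446875/13060694016

446875/13060694016


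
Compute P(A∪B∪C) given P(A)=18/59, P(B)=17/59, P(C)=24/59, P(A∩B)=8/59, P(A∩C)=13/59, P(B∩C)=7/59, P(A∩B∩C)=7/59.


P(A∪B∪C) = P(A)+P(B)+P(C) - P(AB)-P(AC)-P(BC) + P(ABC)
= 18/59+17/59+24/59 - 8/59-13/59-7/59 + 7/59
= 38/59

38/59


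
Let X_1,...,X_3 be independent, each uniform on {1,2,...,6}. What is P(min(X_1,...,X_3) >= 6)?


P(min >= 6) = P(all X_i >= 6) = (P(X_1 >= 6))^3
= (1/6)^3 = 1/216

1/216


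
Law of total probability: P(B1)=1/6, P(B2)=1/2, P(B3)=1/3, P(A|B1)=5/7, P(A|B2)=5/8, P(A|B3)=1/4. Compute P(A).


P(A) = P(A|B1)P(B1) + P(A|B2)P(B2) + P(A|B3)P(B3)
= 5/7*1/6 + 5/8*1/2 + 1/4*1/3
= 5/42 + 5/16 + 1/12 = 173/336

173/336


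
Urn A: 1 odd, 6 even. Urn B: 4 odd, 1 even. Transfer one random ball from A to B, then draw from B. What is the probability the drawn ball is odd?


P(transfer odd) = 1/7; P(transfer even) = 6/7
If odd transferred: Urn II has 5 odd of 6, so P(odd|odd moved) = 5/6
If even transferred: Urn II has 4 odd of 6, so P(odd|even moved) = 2/3
By total probability: P(odd) = 1/7*5/6 + 6/7*2/3 = 29/42

29/42


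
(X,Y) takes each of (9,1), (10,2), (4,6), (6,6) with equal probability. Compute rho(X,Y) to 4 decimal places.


Cov(X,Y) = -4.9375, Var(X) = 5.6875, Var(Y) = 5.1875
rho = Cov/(sqrt(VarX)*sqrt(VarY)) = -0.9090

-0.9090


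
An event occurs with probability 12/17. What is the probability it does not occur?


P(A') = 1 - P(A) = 1 - 12/17 = 5/17

5/17


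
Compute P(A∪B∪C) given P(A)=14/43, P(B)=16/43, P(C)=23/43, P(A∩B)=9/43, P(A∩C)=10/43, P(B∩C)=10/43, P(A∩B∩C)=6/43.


P(A∪B∪C) = P(A)+P(B)+P(C) - P(AB)-P(AC)-P(BC) + P(ABC)
= 14/43+16/43+23/43 - 9/43-10/43-10/43 + 6/43
= 30/43

30/43


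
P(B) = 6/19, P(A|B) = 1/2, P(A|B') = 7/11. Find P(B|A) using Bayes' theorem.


P(A) = P(A|B)P(B) + P(A|B')P(B') = 1/2*6/19 + 7/11*13/19 = 124/209
P(B|A) = P(A|B)P(B)/P(A) = (3/19)/(124/209) = 33/124

33/124


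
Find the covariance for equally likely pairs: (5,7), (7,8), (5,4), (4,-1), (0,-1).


E[X]=21/5, E[Y]=17/5, E[XY]=107/5
Cov(X,Y) = E[XY] - E[X]E[Y] = 107/5 - 21/5*17/5 = 178/25

178/25


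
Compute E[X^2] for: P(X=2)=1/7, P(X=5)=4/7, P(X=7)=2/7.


E[X^2] = sum(x^2 * P(x))
= 4*1/7 + 25*4/7 + 49*2/7
= 202/7

202/7


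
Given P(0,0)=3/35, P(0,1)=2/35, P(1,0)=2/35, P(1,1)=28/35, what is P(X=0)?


P(X=0) = P(0,0)+P(0,1) = 3/35 + 2/35 = 5/35 = 1/7

1/7


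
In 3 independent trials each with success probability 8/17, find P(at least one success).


P(at least one) = 1 - P(none)
P(none) = (1 - 8/17)^3 = (9/17)^3 = 729/4913
P(at least one) = 1 - 729/4913 = 4184/4913

4184/4913


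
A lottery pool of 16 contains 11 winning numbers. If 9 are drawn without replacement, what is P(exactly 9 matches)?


P(X=9) = C(11,9)*C(5,0) / C(16,9)
= 55*1 / 11440
= 55/11440 = 1/208

1/208


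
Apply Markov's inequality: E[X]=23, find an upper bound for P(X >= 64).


Markov: P(X >= a) <= E[X]/a
P(X >= 64) <= 23/64

23/64


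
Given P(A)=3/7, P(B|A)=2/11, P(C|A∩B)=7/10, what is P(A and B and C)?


P(A∩B∩C) = P(A) * P(B|A) * P(C|A∩B)
= 3/7 * 2/11 * 7/10
= 6/77 * 7/10 = 3/55

3/55


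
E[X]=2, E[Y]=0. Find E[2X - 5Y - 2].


E[2X - 5Y - 2] = 2*E[X] - 5*E[Y] - 2
= (2)*(2) + (-5)*(0) + (-2)
= 4 + 0 - 2 = 2

2


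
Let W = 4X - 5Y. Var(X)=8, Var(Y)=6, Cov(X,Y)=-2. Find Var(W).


Var(4X - 5Y) = 4^2*Var(X) + (-5)^2*Var(Y) + 2*4*(-5)*Cov(X,Y)
= 16*8 + 25*6 - 40*(-2)
= 128 + 150 + 80 = 358

358


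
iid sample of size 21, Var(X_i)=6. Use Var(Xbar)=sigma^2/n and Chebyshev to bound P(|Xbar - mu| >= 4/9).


Var(Xbar) = Var(X)/n = 6/21
Chebyshev: P(|Xbar-mu| >= 4/9) <= Var(Xbar)/(4/9)^2 = (2/7)/(16/81) = 81/56
Bound exceeds 1, so trivial bound: 1

1


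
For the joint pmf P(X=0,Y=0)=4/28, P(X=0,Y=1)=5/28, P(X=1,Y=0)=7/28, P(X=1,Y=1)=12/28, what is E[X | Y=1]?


P(Y=1) = 17/28
E[X|Y=1] = (0*5 + 1*12)/17 = 12/17

12/17


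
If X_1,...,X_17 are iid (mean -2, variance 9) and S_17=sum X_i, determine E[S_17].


E[S_n] = n*E[X_1] = 17*-2 = -34

-34


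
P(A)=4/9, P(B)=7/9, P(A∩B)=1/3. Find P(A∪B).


P(A∪B) = P(A) + P(B) - P(A∩B)
= 4/9 + 7/9 - 1/3 = 8/9

8/9


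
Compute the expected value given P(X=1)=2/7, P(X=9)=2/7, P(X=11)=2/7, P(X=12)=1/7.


E[X] = sum(x * P(x))
= 1*2/7 + 9*2/7 + 11*2/7 + 12*1/7
= 54/7

54/7


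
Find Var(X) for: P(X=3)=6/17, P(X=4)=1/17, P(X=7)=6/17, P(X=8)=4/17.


E[X] = 96/17, E[X^2] = 620/17
Var(X) = E[X^2] - (E[X])^2 = 620/17 - (96/17)^2 = 1324/289

1324/289


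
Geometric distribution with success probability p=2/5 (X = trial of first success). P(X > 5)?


P(X > 5) = P(first 5 trials all fail) = (1-p)^5 = (3/5)^5 = 243/3125

243/3125


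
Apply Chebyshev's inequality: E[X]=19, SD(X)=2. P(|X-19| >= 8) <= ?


k = 8/2 = 4
Chebyshev: P(|X-mu| >= k*sigma) <= 1/k^2 = 1/4^2 = 1/16

1/16


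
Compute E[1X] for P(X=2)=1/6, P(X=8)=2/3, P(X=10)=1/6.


E[1X] = sum(g(x)*P(x))
= 2*1/6 + 8*2/3 + 10*1/6
= 22/3

22/3


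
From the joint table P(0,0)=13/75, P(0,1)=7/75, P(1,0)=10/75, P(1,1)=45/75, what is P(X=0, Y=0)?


Read from table: P(X=0, Y=0) = 13/75

13/75


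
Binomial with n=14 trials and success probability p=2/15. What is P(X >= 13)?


P(X>=13) = P(X=13) + P(X=14)
= 1490944/29192926025390625 + 16384/29192926025390625
= 1507328/29192926025390625

1507328/29192926025390625


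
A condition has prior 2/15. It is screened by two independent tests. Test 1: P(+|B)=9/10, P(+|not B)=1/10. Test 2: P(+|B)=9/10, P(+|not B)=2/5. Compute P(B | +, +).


After test 1: P(+) = 9/10*2/15 + 1/10*13/15 = 31/150
P(B|+) = (3/25)/(31/150) = 18/31
After test 2 (use post1 as new prior): P(+) = 9/10*18/31 + 2/5*13/31 = 107/155
P(B|+,+) = (81/155)/(107/155) = 81/107

81/107


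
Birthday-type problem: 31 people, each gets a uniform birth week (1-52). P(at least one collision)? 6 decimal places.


P(all different) = prod((52-i)/52 for i=0..30) = 0.000010
P(at least one match) = 1 - 0.000010 = 0.999990

0.999990


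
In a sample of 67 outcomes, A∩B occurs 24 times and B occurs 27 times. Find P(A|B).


P(A|B) = P(A∩B)/P(B) = (24/67)/(27/67) = 24/27 = 8/9

8/9


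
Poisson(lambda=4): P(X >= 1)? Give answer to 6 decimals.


P(X>=1) = 1 - P(X<=0) = 1 - (e^(-4)*4^0/0!)
≈ 1 - 0.0183156389 = 0.9816843611
≈ 0.981684

0.981684


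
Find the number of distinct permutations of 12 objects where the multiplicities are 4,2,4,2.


12! = 479001600
Denominator: 4!=24 * 2!=2 * 4!=24 * 2!=2
Coefficient = 479001600 / 2304 = 207900

207900


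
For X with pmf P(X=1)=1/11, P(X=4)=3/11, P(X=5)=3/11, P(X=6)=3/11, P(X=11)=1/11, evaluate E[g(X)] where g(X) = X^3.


E[X^3] = sum(g(x)*P(x))
= 1*1/11 + 64*3/11 + 125*3/11 + 216*3/11 + 1331*1/11
= 2547/11

2547/11


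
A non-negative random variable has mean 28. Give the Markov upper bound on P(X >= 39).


Markov: P(X >= a) <= E[X]/a
P(X >= 39) <= 28/39

28/39


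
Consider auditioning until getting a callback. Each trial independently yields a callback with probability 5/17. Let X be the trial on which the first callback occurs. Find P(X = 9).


P(X=9) = (1-p)^8 * p = (12/17)^8 * 5/17
= 429981696/6975757441 * 5/17 = 2149908480/118587876497

2149908480/118587876497


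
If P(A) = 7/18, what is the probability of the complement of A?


P(A') = 1 - P(A) = 1 - 7/18 = 11/18

11/18


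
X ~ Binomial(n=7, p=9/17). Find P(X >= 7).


P(X>=7) = P(X=7)
= 4782969/410338673
= 4782969/410338673

4782969/410338673


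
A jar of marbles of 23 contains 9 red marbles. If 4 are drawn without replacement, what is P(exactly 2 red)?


P(X=2) = C(9,2)*C(14,2) / C(23,4)
= 36*91 / 8855
= 3276/8855 = 468/1265

468/1265


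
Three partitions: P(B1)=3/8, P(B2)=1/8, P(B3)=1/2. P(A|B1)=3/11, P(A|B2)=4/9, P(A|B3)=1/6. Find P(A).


P(A) = P(A|B1)P(B1) + P(A|B2)P(B2) + P(A|B3)P(B3)
= 3/11*3/8 + 4/9*1/8 + 1/6*1/2
= 9/88 + 1/18 + 1/12 = 191/792

191/792


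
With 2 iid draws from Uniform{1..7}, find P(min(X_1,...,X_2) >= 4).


P(min >= 4) = P(all X_i >= 4) = (P(X_1 >= 4))^2
= (4/7)^2 = 16/49

16/49


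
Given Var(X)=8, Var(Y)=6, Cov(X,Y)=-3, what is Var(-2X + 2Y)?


Var(-2X + 2Y) = (-2)^2*Var(X) + 2^2*Var(Y) + 2*(-2)*2*Cov(X,Y)
= 4*8 + 4*6 - 8*(-3)
= 32 + 24 + 24 = 80

80


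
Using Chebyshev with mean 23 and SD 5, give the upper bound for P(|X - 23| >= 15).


k = 15/5 = 3
Chebyshev: P(|X-mu| >= k*sigma) <= 1/k^2 = 1/3^2 = 1/9

1/9


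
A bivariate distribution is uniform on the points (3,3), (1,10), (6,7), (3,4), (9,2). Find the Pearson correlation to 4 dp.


Cov(X,Y) = -4.6800, Var(X) = 7.8400, Var(Y) = 8.5600
rho = Cov/(sqrt(VarX)*sqrt(VarY)) = -0.5713

-0.5713


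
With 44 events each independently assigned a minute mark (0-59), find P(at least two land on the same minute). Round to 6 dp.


P(all different) = prod((60-i)/60 for i=0..43) = 0.000000
P(at least one match) = 1 - 0.000000 = 1.000000

1.000000


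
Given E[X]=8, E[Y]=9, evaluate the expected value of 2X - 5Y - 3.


E[2X - 5Y - 3] = 2*E[X] - 5*E[Y] - 3
= (2)*(8) + (-5)*(9) + (-3)
= 16 - 45 - 3 = -32

-32


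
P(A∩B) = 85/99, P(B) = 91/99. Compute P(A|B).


P(A|B) = P(A∩B)/P(B) = (85/99)/(91/99) = 85/91

85/91


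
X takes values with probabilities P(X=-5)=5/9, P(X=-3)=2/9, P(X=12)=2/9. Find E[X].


E[X] = sum(x * P(x))
= -5*5/9 - 3*2/9 + 12*2/9
= -7/9

-7/9


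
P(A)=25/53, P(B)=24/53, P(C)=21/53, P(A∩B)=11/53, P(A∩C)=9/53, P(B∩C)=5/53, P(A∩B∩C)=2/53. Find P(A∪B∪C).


P(A∪B∪C) = P(A)+P(B)+P(C) - P(AB)-P(AC)-P(BC) + P(ABC)
= 25/53+24/53+21/53 - 11/53-9/53-5/53 + 2/53
= 47/53

47/53


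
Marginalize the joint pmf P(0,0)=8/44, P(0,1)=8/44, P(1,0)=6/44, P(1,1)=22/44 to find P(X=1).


P(X=1) = P(1,0)+P(1,1) = 6/44 + 22/44 = 28/44 = 7/11

7/11


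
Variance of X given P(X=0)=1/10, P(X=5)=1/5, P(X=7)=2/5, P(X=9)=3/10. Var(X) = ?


E[X] = 13/2, E[X^2] = 489/10
Var(X) = E[X^2] - (E[X])^2 = 489/10 - (13/2)^2 = 133/20

133/20


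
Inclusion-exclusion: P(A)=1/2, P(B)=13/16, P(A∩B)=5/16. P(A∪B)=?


P(A∪B) = P(A) + P(B) - P(A∩B)
= 1/2 + 13/16 - 5/16 = 1

1


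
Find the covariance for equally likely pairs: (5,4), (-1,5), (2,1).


E[X]=2, E[Y]=10/3, E[XY]=17/3
Cov(X,Y) = E[XY] - E[X]E[Y] = 17/3 - 2*10/3 = -1

-1


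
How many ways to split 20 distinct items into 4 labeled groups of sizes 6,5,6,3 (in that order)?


20! = 2432902008176640000
Denominator: 6!=720 * 5!=120 * 6!=720 * 3!=6
Coefficient = 2432902008176640000 / 373248000 = 6518191680

6518191680


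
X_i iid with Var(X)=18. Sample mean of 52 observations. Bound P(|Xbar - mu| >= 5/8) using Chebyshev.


Var(Xbar) = Var(X)/n = 18/52
Chebyshev: P(|Xbar-mu| >= 5/8) <= Var(Xbar)/(5/8)^2 = (9/26)/(25/64) = 288/325

288/325


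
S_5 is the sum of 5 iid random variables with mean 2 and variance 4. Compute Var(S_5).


By independence, Var(S_n) = n*Var(X_1) = 5*4 = 20

20


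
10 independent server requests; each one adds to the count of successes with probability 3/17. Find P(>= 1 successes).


P(at least one) = 1 - P(none)
P(none) = (1 - 3/17)^10 = (14/17)^10 = 289254654976/2015993900449
P(at least one) = 1 - 289254654976/2015993900449 = 1726739245473/2015993900449

1726739245473/2015993900449


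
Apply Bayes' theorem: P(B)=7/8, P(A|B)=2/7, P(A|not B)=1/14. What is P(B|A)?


P(A) = P(A|B)P(B) + P(A|B')P(B') = 2/7*7/8 + 1/14*1/8 = 29/112
P(B|A) = P(A|B)P(B)/P(A) = (1/4)/(29/112) = 28/29

28/29


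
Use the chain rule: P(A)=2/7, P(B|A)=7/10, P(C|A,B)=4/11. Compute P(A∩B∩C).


P(A∩B∩C) = P(A) * P(B|A) * P(C|A∩B)
= 2/7 * 7/10 * 4/11
= 1/5 * 4/11 = 4/55

4/55


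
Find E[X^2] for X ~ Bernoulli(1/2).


For Bernoulli: X in {0,1}
E[X^2] = 0^2*(1-1/2) + 1^2*1/2 = 1/2

1/2


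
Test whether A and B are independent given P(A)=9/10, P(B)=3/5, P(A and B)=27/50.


P(A)*P(B) = 9/10*3/5 = 27/50
P(A∩B) = 27/50, which equals P(A)P(B), so independent

Yes, A and B are independent


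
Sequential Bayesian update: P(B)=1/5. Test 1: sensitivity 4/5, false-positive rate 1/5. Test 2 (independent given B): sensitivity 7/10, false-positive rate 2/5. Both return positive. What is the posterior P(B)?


After test 1: P(+) = 4/5*1/5 + 1/5*4/5 = 8/25
P(B|+) = (4/25)/(8/25) = 1/2
After test 2 (use post1 as new prior): P(+) = 7/10*1/2 + 2/5*1/2 = 11/20
P(B|+,+) = (7/20)/(11/20) = 7/11

7/11


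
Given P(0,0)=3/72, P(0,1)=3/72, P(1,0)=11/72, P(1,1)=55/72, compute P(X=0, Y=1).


Read from table: P(X=0, Y=1) = 3/72 = 1/24

1/24


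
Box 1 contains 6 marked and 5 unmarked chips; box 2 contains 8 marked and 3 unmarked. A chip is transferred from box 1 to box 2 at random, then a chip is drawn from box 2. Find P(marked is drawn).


P(transfer marked) = 6/11; P(transfer unmarked) = 5/11
If marked transferred: Urn II has 9 marked of 12, so P(marked|marked moved) = 3/4
If unmarked transferred: Urn II has 8 marked of 12, so P(marked|unmarked moved) = 2/3
By total probability: P(marked) = 6/11*3/4 + 5/11*2/3 = 47/66

47/66


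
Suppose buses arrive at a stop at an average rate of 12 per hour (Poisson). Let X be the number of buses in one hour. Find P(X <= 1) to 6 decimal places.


P(X<=1) = e^(-12)*12^0/0! + e^(-12)*12^1/1!
≈ 0.0000061442 + 0.0000737305
= 0.0000798747
≈ 0.000080

0.000080


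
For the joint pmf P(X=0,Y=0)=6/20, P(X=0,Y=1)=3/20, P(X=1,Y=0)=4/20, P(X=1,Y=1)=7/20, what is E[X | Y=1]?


P(Y=1) = 10/20
E[X|Y=1] = (0*3 + 1*7)/10 = 7/10

7/10


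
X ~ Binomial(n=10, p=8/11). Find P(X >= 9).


P(X>=9) = P(X=9) + P(X=10)
= 4026531840/25937424601 + 1073741824/25937424601
= 5100273664/25937424601

5100273664/25937424601


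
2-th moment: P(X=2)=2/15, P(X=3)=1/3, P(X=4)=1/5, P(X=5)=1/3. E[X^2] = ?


E[X^2] = sum(x^2 * P(x))
= 4*2/15 + 9*1/3 + 16*1/5 + 25*1/3
= 226/15

226/15


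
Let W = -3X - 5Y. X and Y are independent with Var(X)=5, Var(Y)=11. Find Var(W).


Independence => Cov(X,Y)=0
Var(-3X - 5Y) = (-3)^2*Var(X) + (-5)^2*Var(Y)
= 9*5 + 25*11 = 320

320


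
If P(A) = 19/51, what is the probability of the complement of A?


P(A') = 1 - P(A) = 1 - 19/51 = 32/51

32/51


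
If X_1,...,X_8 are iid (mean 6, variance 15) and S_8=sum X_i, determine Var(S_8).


By independence, Var(S_n) = n*Var(X_1) = 8*15 = 120

120


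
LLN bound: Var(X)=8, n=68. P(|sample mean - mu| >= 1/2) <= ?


Var(Xbar) = Var(X)/n = 8/68
Chebyshev: P(|Xbar-mu| >= 1/2) <= Var(Xbar)/(1/2)^2 = (2/17)/(1/4) = 8/17

8/17


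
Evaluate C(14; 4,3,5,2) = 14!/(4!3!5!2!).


14! = 87178291200
Denominator: 4!=24 * 3!=6 * 5!=120 * 2!=2
Coefficient = 87178291200 / 34560 = 2522520

2522520


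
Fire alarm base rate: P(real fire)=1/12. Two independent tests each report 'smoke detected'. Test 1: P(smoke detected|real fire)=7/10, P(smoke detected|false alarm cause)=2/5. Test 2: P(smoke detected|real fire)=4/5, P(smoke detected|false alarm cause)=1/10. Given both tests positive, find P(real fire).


After test 1: P(+) = 7/10*1/12 + 2/5*11/12 = 17/40
P(B|+) = (7/120)/(17/40) = 7/51
After test 2 (use post1 as new prior): P(+) = 4/5*7/51 + 1/10*44/51 = 10/51
P(B|+,+) = (28/255)/(10/51) = 14/25

14/25


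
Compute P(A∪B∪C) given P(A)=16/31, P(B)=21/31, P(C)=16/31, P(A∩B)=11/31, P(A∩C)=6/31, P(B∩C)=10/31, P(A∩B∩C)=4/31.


P(A∪B∪C) = P(A)+P(B)+P(C) - P(AB)-P(AC)-P(BC) + P(ABC)
= 16/31+21/31+16/31 - 11/31-6/31-10/31 + 4/31
= 30/31

30/31


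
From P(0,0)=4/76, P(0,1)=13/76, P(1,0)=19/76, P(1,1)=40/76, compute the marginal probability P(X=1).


P(X=1) = P(1,0)+P(1,1) = 19/76 + 40/76 = 59/76

59/76


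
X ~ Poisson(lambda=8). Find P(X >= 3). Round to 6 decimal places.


P(X>=3) = 1 - P(X<=2) = 1 - (e^(-8)*8^0/0! + e^(-8)*8^1/1! + e^(-8)*8^2/2!)
≈ 1 - (0.0003354626 + 0.0026837010 + 0.0107348041)
= 1 - 0.0137539677 = 0.9862460323
≈ 0.986246

0.986246


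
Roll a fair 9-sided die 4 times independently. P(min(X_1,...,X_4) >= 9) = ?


P(min >= 9) = P(all X_i >= 9) = (P(X_1 >= 9))^4
= (1/9)^4 = 1/6561

1/6561


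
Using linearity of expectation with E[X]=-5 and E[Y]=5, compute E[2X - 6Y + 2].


E[2X - 6Y + 2] = 2*E[X] - 6*E[Y] + 2
= (2)*(-5) + (-6)*(5) + (2)
= -10 - 30 + 2 = -38

-38


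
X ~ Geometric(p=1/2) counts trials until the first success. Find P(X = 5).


P(X=5) = (1-p)^4 * p = (1/2)^4 * 1/2
= 1/16 * 1/2 = 1/32

1/32


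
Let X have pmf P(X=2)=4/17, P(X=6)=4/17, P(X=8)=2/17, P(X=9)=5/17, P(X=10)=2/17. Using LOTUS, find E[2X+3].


E[2X+3] = sum(g(x)*P(x))
= 7*4/17 + 15*4/17 + 19*2/17 + 21*5/17 + 23*2/17
= 277/17

277/17


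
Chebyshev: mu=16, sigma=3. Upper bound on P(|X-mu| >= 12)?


k = 12/3 = 4
Chebyshev: P(|X-mu| >= k*sigma) <= 1/k^2 = 1/4^2 = 1/16

1/16


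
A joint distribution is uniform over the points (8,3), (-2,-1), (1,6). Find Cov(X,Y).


E[X]=7/3, E[Y]=8/3, E[XY]=32/3
Cov(X,Y) = E[XY] - E[X]E[Y] = 32/3 - 7/3*8/3 = 40/9

40/9


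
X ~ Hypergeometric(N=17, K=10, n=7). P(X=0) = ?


P(X=0) = C(10,0)*C(7,7) / C(17,7)
= 1*1 / 19448
= 1/19448

1/19448


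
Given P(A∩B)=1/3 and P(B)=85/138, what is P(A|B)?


P(A|B) = P(A∩B)/P(B) = (46/138)/(85/138) = 46/85

46/85


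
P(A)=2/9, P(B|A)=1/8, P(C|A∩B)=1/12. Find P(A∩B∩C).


P(A∩B∩C) = P(A) * P(B|A) * P(C|A∩B)
= 2/9 * 1/8 * 1/12
= 1/36 * 1/12 = 1/432

1/432
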